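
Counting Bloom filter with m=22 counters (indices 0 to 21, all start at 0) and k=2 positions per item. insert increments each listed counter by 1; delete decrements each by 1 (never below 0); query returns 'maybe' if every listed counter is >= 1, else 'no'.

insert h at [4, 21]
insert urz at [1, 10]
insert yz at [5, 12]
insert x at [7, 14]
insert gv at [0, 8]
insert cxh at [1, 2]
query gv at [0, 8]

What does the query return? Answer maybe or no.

Step 1: insert h at [4, 21] -> counters=[0,0,0,0,1,0,0,0,0,0,0,0,0,0,0,0,0,0,0,0,0,1]
Step 2: insert urz at [1, 10] -> counters=[0,1,0,0,1,0,0,0,0,0,1,0,0,0,0,0,0,0,0,0,0,1]
Step 3: insert yz at [5, 12] -> counters=[0,1,0,0,1,1,0,0,0,0,1,0,1,0,0,0,0,0,0,0,0,1]
Step 4: insert x at [7, 14] -> counters=[0,1,0,0,1,1,0,1,0,0,1,0,1,0,1,0,0,0,0,0,0,1]
Step 5: insert gv at [0, 8] -> counters=[1,1,0,0,1,1,0,1,1,0,1,0,1,0,1,0,0,0,0,0,0,1]
Step 6: insert cxh at [1, 2] -> counters=[1,2,1,0,1,1,0,1,1,0,1,0,1,0,1,0,0,0,0,0,0,1]
Query gv: check counters[0]=1 counters[8]=1 -> maybe

Answer: maybe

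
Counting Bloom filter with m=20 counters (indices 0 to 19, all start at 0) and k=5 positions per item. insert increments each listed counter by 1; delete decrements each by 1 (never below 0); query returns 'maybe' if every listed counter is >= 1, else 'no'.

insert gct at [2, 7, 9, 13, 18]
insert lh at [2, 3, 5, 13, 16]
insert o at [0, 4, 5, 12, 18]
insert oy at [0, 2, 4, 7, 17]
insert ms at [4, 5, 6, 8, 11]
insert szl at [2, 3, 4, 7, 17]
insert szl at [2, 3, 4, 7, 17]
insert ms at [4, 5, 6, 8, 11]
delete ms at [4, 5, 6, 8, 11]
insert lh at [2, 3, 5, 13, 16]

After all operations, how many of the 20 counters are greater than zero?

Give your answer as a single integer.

Step 1: insert gct at [2, 7, 9, 13, 18] -> counters=[0,0,1,0,0,0,0,1,0,1,0,0,0,1,0,0,0,0,1,0]
Step 2: insert lh at [2, 3, 5, 13, 16] -> counters=[0,0,2,1,0,1,0,1,0,1,0,0,0,2,0,0,1,0,1,0]
Step 3: insert o at [0, 4, 5, 12, 18] -> counters=[1,0,2,1,1,2,0,1,0,1,0,0,1,2,0,0,1,0,2,0]
Step 4: insert oy at [0, 2, 4, 7, 17] -> counters=[2,0,3,1,2,2,0,2,0,1,0,0,1,2,0,0,1,1,2,0]
Step 5: insert ms at [4, 5, 6, 8, 11] -> counters=[2,0,3,1,3,3,1,2,1,1,0,1,1,2,0,0,1,1,2,0]
Step 6: insert szl at [2, 3, 4, 7, 17] -> counters=[2,0,4,2,4,3,1,3,1,1,0,1,1,2,0,0,1,2,2,0]
Step 7: insert szl at [2, 3, 4, 7, 17] -> counters=[2,0,5,3,5,3,1,4,1,1,0,1,1,2,0,0,1,3,2,0]
Step 8: insert ms at [4, 5, 6, 8, 11] -> counters=[2,0,5,3,6,4,2,4,2,1,0,2,1,2,0,0,1,3,2,0]
Step 9: delete ms at [4, 5, 6, 8, 11] -> counters=[2,0,5,3,5,3,1,4,1,1,0,1,1,2,0,0,1,3,2,0]
Step 10: insert lh at [2, 3, 5, 13, 16] -> counters=[2,0,6,4,5,4,1,4,1,1,0,1,1,3,0,0,2,3,2,0]
Final counters=[2,0,6,4,5,4,1,4,1,1,0,1,1,3,0,0,2,3,2,0] -> 15 nonzero

Answer: 15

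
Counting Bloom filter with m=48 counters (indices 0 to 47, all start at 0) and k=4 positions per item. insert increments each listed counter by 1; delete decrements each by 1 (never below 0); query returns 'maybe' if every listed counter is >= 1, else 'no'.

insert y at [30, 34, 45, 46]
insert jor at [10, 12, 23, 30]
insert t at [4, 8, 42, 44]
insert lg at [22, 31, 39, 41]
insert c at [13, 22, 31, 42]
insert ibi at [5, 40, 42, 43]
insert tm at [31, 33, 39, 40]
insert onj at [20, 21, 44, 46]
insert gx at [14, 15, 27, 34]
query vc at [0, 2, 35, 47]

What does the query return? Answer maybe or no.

Step 1: insert y at [30, 34, 45, 46] -> counters=[0,0,0,0,0,0,0,0,0,0,0,0,0,0,0,0,0,0,0,0,0,0,0,0,0,0,0,0,0,0,1,0,0,0,1,0,0,0,0,0,0,0,0,0,0,1,1,0]
Step 2: insert jor at [10, 12, 23, 30] -> counters=[0,0,0,0,0,0,0,0,0,0,1,0,1,0,0,0,0,0,0,0,0,0,0,1,0,0,0,0,0,0,2,0,0,0,1,0,0,0,0,0,0,0,0,0,0,1,1,0]
Step 3: insert t at [4, 8, 42, 44] -> counters=[0,0,0,0,1,0,0,0,1,0,1,0,1,0,0,0,0,0,0,0,0,0,0,1,0,0,0,0,0,0,2,0,0,0,1,0,0,0,0,0,0,0,1,0,1,1,1,0]
Step 4: insert lg at [22, 31, 39, 41] -> counters=[0,0,0,0,1,0,0,0,1,0,1,0,1,0,0,0,0,0,0,0,0,0,1,1,0,0,0,0,0,0,2,1,0,0,1,0,0,0,0,1,0,1,1,0,1,1,1,0]
Step 5: insert c at [13, 22, 31, 42] -> counters=[0,0,0,0,1,0,0,0,1,0,1,0,1,1,0,0,0,0,0,0,0,0,2,1,0,0,0,0,0,0,2,2,0,0,1,0,0,0,0,1,0,1,2,0,1,1,1,0]
Step 6: insert ibi at [5, 40, 42, 43] -> counters=[0,0,0,0,1,1,0,0,1,0,1,0,1,1,0,0,0,0,0,0,0,0,2,1,0,0,0,0,0,0,2,2,0,0,1,0,0,0,0,1,1,1,3,1,1,1,1,0]
Step 7: insert tm at [31, 33, 39, 40] -> counters=[0,0,0,0,1,1,0,0,1,0,1,0,1,1,0,0,0,0,0,0,0,0,2,1,0,0,0,0,0,0,2,3,0,1,1,0,0,0,0,2,2,1,3,1,1,1,1,0]
Step 8: insert onj at [20, 21, 44, 46] -> counters=[0,0,0,0,1,1,0,0,1,0,1,0,1,1,0,0,0,0,0,0,1,1,2,1,0,0,0,0,0,0,2,3,0,1,1,0,0,0,0,2,2,1,3,1,2,1,2,0]
Step 9: insert gx at [14, 15, 27, 34] -> counters=[0,0,0,0,1,1,0,0,1,0,1,0,1,1,1,1,0,0,0,0,1,1,2,1,0,0,0,1,0,0,2,3,0,1,2,0,0,0,0,2,2,1,3,1,2,1,2,0]
Query vc: check counters[0]=0 counters[2]=0 counters[35]=0 counters[47]=0 -> no

Answer: no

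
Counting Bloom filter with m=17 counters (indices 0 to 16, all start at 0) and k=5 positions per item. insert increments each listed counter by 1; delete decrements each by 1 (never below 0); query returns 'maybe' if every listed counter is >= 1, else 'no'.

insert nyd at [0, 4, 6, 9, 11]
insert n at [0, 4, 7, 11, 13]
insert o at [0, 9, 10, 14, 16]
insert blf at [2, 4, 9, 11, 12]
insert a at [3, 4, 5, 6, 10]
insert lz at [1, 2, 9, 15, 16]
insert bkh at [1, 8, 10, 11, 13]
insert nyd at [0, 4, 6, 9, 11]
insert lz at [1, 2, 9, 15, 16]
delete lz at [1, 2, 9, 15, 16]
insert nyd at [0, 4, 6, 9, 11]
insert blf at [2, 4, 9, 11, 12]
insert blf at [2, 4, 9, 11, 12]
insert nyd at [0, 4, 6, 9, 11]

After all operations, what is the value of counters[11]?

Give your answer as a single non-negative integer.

Answer: 9

Derivation:
Step 1: insert nyd at [0, 4, 6, 9, 11] -> counters=[1,0,0,0,1,0,1,0,0,1,0,1,0,0,0,0,0]
Step 2: insert n at [0, 4, 7, 11, 13] -> counters=[2,0,0,0,2,0,1,1,0,1,0,2,0,1,0,0,0]
Step 3: insert o at [0, 9, 10, 14, 16] -> counters=[3,0,0,0,2,0,1,1,0,2,1,2,0,1,1,0,1]
Step 4: insert blf at [2, 4, 9, 11, 12] -> counters=[3,0,1,0,3,0,1,1,0,3,1,3,1,1,1,0,1]
Step 5: insert a at [3, 4, 5, 6, 10] -> counters=[3,0,1,1,4,1,2,1,0,3,2,3,1,1,1,0,1]
Step 6: insert lz at [1, 2, 9, 15, 16] -> counters=[3,1,2,1,4,1,2,1,0,4,2,3,1,1,1,1,2]
Step 7: insert bkh at [1, 8, 10, 11, 13] -> counters=[3,2,2,1,4,1,2,1,1,4,3,4,1,2,1,1,2]
Step 8: insert nyd at [0, 4, 6, 9, 11] -> counters=[4,2,2,1,5,1,3,1,1,5,3,5,1,2,1,1,2]
Step 9: insert lz at [1, 2, 9, 15, 16] -> counters=[4,3,3,1,5,1,3,1,1,6,3,5,1,2,1,2,3]
Step 10: delete lz at [1, 2, 9, 15, 16] -> counters=[4,2,2,1,5,1,3,1,1,5,3,5,1,2,1,1,2]
Step 11: insert nyd at [0, 4, 6, 9, 11] -> counters=[5,2,2,1,6,1,4,1,1,6,3,6,1,2,1,1,2]
Step 12: insert blf at [2, 4, 9, 11, 12] -> counters=[5,2,3,1,7,1,4,1,1,7,3,7,2,2,1,1,2]
Step 13: insert blf at [2, 4, 9, 11, 12] -> counters=[5,2,4,1,8,1,4,1,1,8,3,8,3,2,1,1,2]
Step 14: insert nyd at [0, 4, 6, 9, 11] -> counters=[6,2,4,1,9,1,5,1,1,9,3,9,3,2,1,1,2]
Final counters=[6,2,4,1,9,1,5,1,1,9,3,9,3,2,1,1,2] -> counters[11]=9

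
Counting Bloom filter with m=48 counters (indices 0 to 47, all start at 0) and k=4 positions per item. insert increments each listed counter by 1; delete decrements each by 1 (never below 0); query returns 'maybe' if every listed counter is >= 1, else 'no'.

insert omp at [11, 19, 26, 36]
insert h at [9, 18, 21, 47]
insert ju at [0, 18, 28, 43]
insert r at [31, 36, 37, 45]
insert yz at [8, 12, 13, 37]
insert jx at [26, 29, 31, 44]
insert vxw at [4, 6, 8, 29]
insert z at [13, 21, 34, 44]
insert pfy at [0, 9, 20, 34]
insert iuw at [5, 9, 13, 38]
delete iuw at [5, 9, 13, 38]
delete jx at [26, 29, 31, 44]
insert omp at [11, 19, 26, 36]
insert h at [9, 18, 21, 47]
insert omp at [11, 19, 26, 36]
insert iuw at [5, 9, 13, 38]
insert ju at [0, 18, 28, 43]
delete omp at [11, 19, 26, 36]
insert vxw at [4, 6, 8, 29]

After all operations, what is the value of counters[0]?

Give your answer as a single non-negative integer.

Answer: 3

Derivation:
Step 1: insert omp at [11, 19, 26, 36] -> counters=[0,0,0,0,0,0,0,0,0,0,0,1,0,0,0,0,0,0,0,1,0,0,0,0,0,0,1,0,0,0,0,0,0,0,0,0,1,0,0,0,0,0,0,0,0,0,0,0]
Step 2: insert h at [9, 18, 21, 47] -> counters=[0,0,0,0,0,0,0,0,0,1,0,1,0,0,0,0,0,0,1,1,0,1,0,0,0,0,1,0,0,0,0,0,0,0,0,0,1,0,0,0,0,0,0,0,0,0,0,1]
Step 3: insert ju at [0, 18, 28, 43] -> counters=[1,0,0,0,0,0,0,0,0,1,0,1,0,0,0,0,0,0,2,1,0,1,0,0,0,0,1,0,1,0,0,0,0,0,0,0,1,0,0,0,0,0,0,1,0,0,0,1]
Step 4: insert r at [31, 36, 37, 45] -> counters=[1,0,0,0,0,0,0,0,0,1,0,1,0,0,0,0,0,0,2,1,0,1,0,0,0,0,1,0,1,0,0,1,0,0,0,0,2,1,0,0,0,0,0,1,0,1,0,1]
Step 5: insert yz at [8, 12, 13, 37] -> counters=[1,0,0,0,0,0,0,0,1,1,0,1,1,1,0,0,0,0,2,1,0,1,0,0,0,0,1,0,1,0,0,1,0,0,0,0,2,2,0,0,0,0,0,1,0,1,0,1]
Step 6: insert jx at [26, 29, 31, 44] -> counters=[1,0,0,0,0,0,0,0,1,1,0,1,1,1,0,0,0,0,2,1,0,1,0,0,0,0,2,0,1,1,0,2,0,0,0,0,2,2,0,0,0,0,0,1,1,1,0,1]
Step 7: insert vxw at [4, 6, 8, 29] -> counters=[1,0,0,0,1,0,1,0,2,1,0,1,1,1,0,0,0,0,2,1,0,1,0,0,0,0,2,0,1,2,0,2,0,0,0,0,2,2,0,0,0,0,0,1,1,1,0,1]
Step 8: insert z at [13, 21, 34, 44] -> counters=[1,0,0,0,1,0,1,0,2,1,0,1,1,2,0,0,0,0,2,1,0,2,0,0,0,0,2,0,1,2,0,2,0,0,1,0,2,2,0,0,0,0,0,1,2,1,0,1]
Step 9: insert pfy at [0, 9, 20, 34] -> counters=[2,0,0,0,1,0,1,0,2,2,0,1,1,2,0,0,0,0,2,1,1,2,0,0,0,0,2,0,1,2,0,2,0,0,2,0,2,2,0,0,0,0,0,1,2,1,0,1]
Step 10: insert iuw at [5, 9, 13, 38] -> counters=[2,0,0,0,1,1,1,0,2,3,0,1,1,3,0,0,0,0,2,1,1,2,0,0,0,0,2,0,1,2,0,2,0,0,2,0,2,2,1,0,0,0,0,1,2,1,0,1]
Step 11: delete iuw at [5, 9, 13, 38] -> counters=[2,0,0,0,1,0,1,0,2,2,0,1,1,2,0,0,0,0,2,1,1,2,0,0,0,0,2,0,1,2,0,2,0,0,2,0,2,2,0,0,0,0,0,1,2,1,0,1]
Step 12: delete jx at [26, 29, 31, 44] -> counters=[2,0,0,0,1,0,1,0,2,2,0,1,1,2,0,0,0,0,2,1,1,2,0,0,0,0,1,0,1,1,0,1,0,0,2,0,2,2,0,0,0,0,0,1,1,1,0,1]
Step 13: insert omp at [11, 19, 26, 36] -> counters=[2,0,0,0,1,0,1,0,2,2,0,2,1,2,0,0,0,0,2,2,1,2,0,0,0,0,2,0,1,1,0,1,0,0,2,0,3,2,0,0,0,0,0,1,1,1,0,1]
Step 14: insert h at [9, 18, 21, 47] -> counters=[2,0,0,0,1,0,1,0,2,3,0,2,1,2,0,0,0,0,3,2,1,3,0,0,0,0,2,0,1,1,0,1,0,0,2,0,3,2,0,0,0,0,0,1,1,1,0,2]
Step 15: insert omp at [11, 19, 26, 36] -> counters=[2,0,0,0,1,0,1,0,2,3,0,3,1,2,0,0,0,0,3,3,1,3,0,0,0,0,3,0,1,1,0,1,0,0,2,0,4,2,0,0,0,0,0,1,1,1,0,2]
Step 16: insert iuw at [5, 9, 13, 38] -> counters=[2,0,0,0,1,1,1,0,2,4,0,3,1,3,0,0,0,0,3,3,1,3,0,0,0,0,3,0,1,1,0,1,0,0,2,0,4,2,1,0,0,0,0,1,1,1,0,2]
Step 17: insert ju at [0, 18, 28, 43] -> counters=[3,0,0,0,1,1,1,0,2,4,0,3,1,3,0,0,0,0,4,3,1,3,0,0,0,0,3,0,2,1,0,1,0,0,2,0,4,2,1,0,0,0,0,2,1,1,0,2]
Step 18: delete omp at [11, 19, 26, 36] -> counters=[3,0,0,0,1,1,1,0,2,4,0,2,1,3,0,0,0,0,4,2,1,3,0,0,0,0,2,0,2,1,0,1,0,0,2,0,3,2,1,0,0,0,0,2,1,1,0,2]
Step 19: insert vxw at [4, 6, 8, 29] -> counters=[3,0,0,0,2,1,2,0,3,4,0,2,1,3,0,0,0,0,4,2,1,3,0,0,0,0,2,0,2,2,0,1,0,0,2,0,3,2,1,0,0,0,0,2,1,1,0,2]
Final counters=[3,0,0,0,2,1,2,0,3,4,0,2,1,3,0,0,0,0,4,2,1,3,0,0,0,0,2,0,2,2,0,1,0,0,2,0,3,2,1,0,0,0,0,2,1,1,0,2] -> counters[0]=3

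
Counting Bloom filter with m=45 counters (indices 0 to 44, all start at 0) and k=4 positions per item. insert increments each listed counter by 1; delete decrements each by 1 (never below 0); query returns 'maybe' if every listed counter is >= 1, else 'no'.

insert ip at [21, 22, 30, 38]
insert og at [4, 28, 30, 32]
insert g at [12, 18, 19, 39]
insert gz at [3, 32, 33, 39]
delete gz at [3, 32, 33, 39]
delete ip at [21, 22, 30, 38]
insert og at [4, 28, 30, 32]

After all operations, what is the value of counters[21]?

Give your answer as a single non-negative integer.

Answer: 0

Derivation:
Step 1: insert ip at [21, 22, 30, 38] -> counters=[0,0,0,0,0,0,0,0,0,0,0,0,0,0,0,0,0,0,0,0,0,1,1,0,0,0,0,0,0,0,1,0,0,0,0,0,0,0,1,0,0,0,0,0,0]
Step 2: insert og at [4, 28, 30, 32] -> counters=[0,0,0,0,1,0,0,0,0,0,0,0,0,0,0,0,0,0,0,0,0,1,1,0,0,0,0,0,1,0,2,0,1,0,0,0,0,0,1,0,0,0,0,0,0]
Step 3: insert g at [12, 18, 19, 39] -> counters=[0,0,0,0,1,0,0,0,0,0,0,0,1,0,0,0,0,0,1,1,0,1,1,0,0,0,0,0,1,0,2,0,1,0,0,0,0,0,1,1,0,0,0,0,0]
Step 4: insert gz at [3, 32, 33, 39] -> counters=[0,0,0,1,1,0,0,0,0,0,0,0,1,0,0,0,0,0,1,1,0,1,1,0,0,0,0,0,1,0,2,0,2,1,0,0,0,0,1,2,0,0,0,0,0]
Step 5: delete gz at [3, 32, 33, 39] -> counters=[0,0,0,0,1,0,0,0,0,0,0,0,1,0,0,0,0,0,1,1,0,1,1,0,0,0,0,0,1,0,2,0,1,0,0,0,0,0,1,1,0,0,0,0,0]
Step 6: delete ip at [21, 22, 30, 38] -> counters=[0,0,0,0,1,0,0,0,0,0,0,0,1,0,0,0,0,0,1,1,0,0,0,0,0,0,0,0,1,0,1,0,1,0,0,0,0,0,0,1,0,0,0,0,0]
Step 7: insert og at [4, 28, 30, 32] -> counters=[0,0,0,0,2,0,0,0,0,0,0,0,1,0,0,0,0,0,1,1,0,0,0,0,0,0,0,0,2,0,2,0,2,0,0,0,0,0,0,1,0,0,0,0,0]
Final counters=[0,0,0,0,2,0,0,0,0,0,0,0,1,0,0,0,0,0,1,1,0,0,0,0,0,0,0,0,2,0,2,0,2,0,0,0,0,0,0,1,0,0,0,0,0] -> counters[21]=0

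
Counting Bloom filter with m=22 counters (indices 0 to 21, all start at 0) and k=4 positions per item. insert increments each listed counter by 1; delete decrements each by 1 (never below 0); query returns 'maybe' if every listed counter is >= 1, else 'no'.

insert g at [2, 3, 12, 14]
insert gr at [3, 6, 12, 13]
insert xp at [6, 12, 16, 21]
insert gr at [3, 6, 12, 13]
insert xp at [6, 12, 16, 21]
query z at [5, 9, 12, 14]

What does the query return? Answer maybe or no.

Step 1: insert g at [2, 3, 12, 14] -> counters=[0,0,1,1,0,0,0,0,0,0,0,0,1,0,1,0,0,0,0,0,0,0]
Step 2: insert gr at [3, 6, 12, 13] -> counters=[0,0,1,2,0,0,1,0,0,0,0,0,2,1,1,0,0,0,0,0,0,0]
Step 3: insert xp at [6, 12, 16, 21] -> counters=[0,0,1,2,0,0,2,0,0,0,0,0,3,1,1,0,1,0,0,0,0,1]
Step 4: insert gr at [3, 6, 12, 13] -> counters=[0,0,1,3,0,0,3,0,0,0,0,0,4,2,1,0,1,0,0,0,0,1]
Step 5: insert xp at [6, 12, 16, 21] -> counters=[0,0,1,3,0,0,4,0,0,0,0,0,5,2,1,0,2,0,0,0,0,2]
Query z: check counters[5]=0 counters[9]=0 counters[12]=5 counters[14]=1 -> no

Answer: no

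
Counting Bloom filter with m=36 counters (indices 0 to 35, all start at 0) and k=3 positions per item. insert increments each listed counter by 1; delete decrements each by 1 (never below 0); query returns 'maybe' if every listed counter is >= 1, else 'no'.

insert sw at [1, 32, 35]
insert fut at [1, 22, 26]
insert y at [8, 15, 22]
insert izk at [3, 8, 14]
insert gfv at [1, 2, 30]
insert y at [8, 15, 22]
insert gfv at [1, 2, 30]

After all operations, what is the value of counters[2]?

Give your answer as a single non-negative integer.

Step 1: insert sw at [1, 32, 35] -> counters=[0,1,0,0,0,0,0,0,0,0,0,0,0,0,0,0,0,0,0,0,0,0,0,0,0,0,0,0,0,0,0,0,1,0,0,1]
Step 2: insert fut at [1, 22, 26] -> counters=[0,2,0,0,0,0,0,0,0,0,0,0,0,0,0,0,0,0,0,0,0,0,1,0,0,0,1,0,0,0,0,0,1,0,0,1]
Step 3: insert y at [8, 15, 22] -> counters=[0,2,0,0,0,0,0,0,1,0,0,0,0,0,0,1,0,0,0,0,0,0,2,0,0,0,1,0,0,0,0,0,1,0,0,1]
Step 4: insert izk at [3, 8, 14] -> counters=[0,2,0,1,0,0,0,0,2,0,0,0,0,0,1,1,0,0,0,0,0,0,2,0,0,0,1,0,0,0,0,0,1,0,0,1]
Step 5: insert gfv at [1, 2, 30] -> counters=[0,3,1,1,0,0,0,0,2,0,0,0,0,0,1,1,0,0,0,0,0,0,2,0,0,0,1,0,0,0,1,0,1,0,0,1]
Step 6: insert y at [8, 15, 22] -> counters=[0,3,1,1,0,0,0,0,3,0,0,0,0,0,1,2,0,0,0,0,0,0,3,0,0,0,1,0,0,0,1,0,1,0,0,1]
Step 7: insert gfv at [1, 2, 30] -> counters=[0,4,2,1,0,0,0,0,3,0,0,0,0,0,1,2,0,0,0,0,0,0,3,0,0,0,1,0,0,0,2,0,1,0,0,1]
Final counters=[0,4,2,1,0,0,0,0,3,0,0,0,0,0,1,2,0,0,0,0,0,0,3,0,0,0,1,0,0,0,2,0,1,0,0,1] -> counters[2]=2

Answer: 2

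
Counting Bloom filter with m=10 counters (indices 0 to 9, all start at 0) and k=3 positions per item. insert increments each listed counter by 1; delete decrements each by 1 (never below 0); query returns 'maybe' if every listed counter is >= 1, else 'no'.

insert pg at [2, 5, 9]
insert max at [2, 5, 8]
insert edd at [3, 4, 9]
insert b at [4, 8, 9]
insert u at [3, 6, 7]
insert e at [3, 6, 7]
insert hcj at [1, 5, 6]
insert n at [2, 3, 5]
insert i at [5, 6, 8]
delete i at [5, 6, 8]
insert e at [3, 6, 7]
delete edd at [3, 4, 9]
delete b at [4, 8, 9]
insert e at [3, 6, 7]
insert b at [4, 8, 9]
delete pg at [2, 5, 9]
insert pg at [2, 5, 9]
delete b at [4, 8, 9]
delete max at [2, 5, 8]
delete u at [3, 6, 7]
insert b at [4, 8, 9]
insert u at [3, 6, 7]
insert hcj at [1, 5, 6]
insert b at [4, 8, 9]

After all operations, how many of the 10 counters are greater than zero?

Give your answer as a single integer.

Step 1: insert pg at [2, 5, 9] -> counters=[0,0,1,0,0,1,0,0,0,1]
Step 2: insert max at [2, 5, 8] -> counters=[0,0,2,0,0,2,0,0,1,1]
Step 3: insert edd at [3, 4, 9] -> counters=[0,0,2,1,1,2,0,0,1,2]
Step 4: insert b at [4, 8, 9] -> counters=[0,0,2,1,2,2,0,0,2,3]
Step 5: insert u at [3, 6, 7] -> counters=[0,0,2,2,2,2,1,1,2,3]
Step 6: insert e at [3, 6, 7] -> counters=[0,0,2,3,2,2,2,2,2,3]
Step 7: insert hcj at [1, 5, 6] -> counters=[0,1,2,3,2,3,3,2,2,3]
Step 8: insert n at [2, 3, 5] -> counters=[0,1,3,4,2,4,3,2,2,3]
Step 9: insert i at [5, 6, 8] -> counters=[0,1,3,4,2,5,4,2,3,3]
Step 10: delete i at [5, 6, 8] -> counters=[0,1,3,4,2,4,3,2,2,3]
Step 11: insert e at [3, 6, 7] -> counters=[0,1,3,5,2,4,4,3,2,3]
Step 12: delete edd at [3, 4, 9] -> counters=[0,1,3,4,1,4,4,3,2,2]
Step 13: delete b at [4, 8, 9] -> counters=[0,1,3,4,0,4,4,3,1,1]
Step 14: insert e at [3, 6, 7] -> counters=[0,1,3,5,0,4,5,4,1,1]
Step 15: insert b at [4, 8, 9] -> counters=[0,1,3,5,1,4,5,4,2,2]
Step 16: delete pg at [2, 5, 9] -> counters=[0,1,2,5,1,3,5,4,2,1]
Step 17: insert pg at [2, 5, 9] -> counters=[0,1,3,5,1,4,5,4,2,2]
Step 18: delete b at [4, 8, 9] -> counters=[0,1,3,5,0,4,5,4,1,1]
Step 19: delete max at [2, 5, 8] -> counters=[0,1,2,5,0,3,5,4,0,1]
Step 20: delete u at [3, 6, 7] -> counters=[0,1,2,4,0,3,4,3,0,1]
Step 21: insert b at [4, 8, 9] -> counters=[0,1,2,4,1,3,4,3,1,2]
Step 22: insert u at [3, 6, 7] -> counters=[0,1,2,5,1,3,5,4,1,2]
Step 23: insert hcj at [1, 5, 6] -> counters=[0,2,2,5,1,4,6,4,1,2]
Step 24: insert b at [4, 8, 9] -> counters=[0,2,2,5,2,4,6,4,2,3]
Final counters=[0,2,2,5,2,4,6,4,2,3] -> 9 nonzero

Answer: 9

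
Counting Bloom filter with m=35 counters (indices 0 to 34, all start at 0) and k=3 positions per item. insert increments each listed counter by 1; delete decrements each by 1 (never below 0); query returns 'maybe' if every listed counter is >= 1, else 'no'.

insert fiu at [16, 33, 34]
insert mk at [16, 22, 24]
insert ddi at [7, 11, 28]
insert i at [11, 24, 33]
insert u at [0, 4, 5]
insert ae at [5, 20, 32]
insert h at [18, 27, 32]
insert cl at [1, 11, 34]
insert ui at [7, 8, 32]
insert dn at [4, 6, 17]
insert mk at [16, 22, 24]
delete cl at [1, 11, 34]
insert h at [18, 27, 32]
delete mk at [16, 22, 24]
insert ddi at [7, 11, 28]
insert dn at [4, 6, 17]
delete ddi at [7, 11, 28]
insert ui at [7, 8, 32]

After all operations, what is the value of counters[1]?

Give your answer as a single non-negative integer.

Step 1: insert fiu at [16, 33, 34] -> counters=[0,0,0,0,0,0,0,0,0,0,0,0,0,0,0,0,1,0,0,0,0,0,0,0,0,0,0,0,0,0,0,0,0,1,1]
Step 2: insert mk at [16, 22, 24] -> counters=[0,0,0,0,0,0,0,0,0,0,0,0,0,0,0,0,2,0,0,0,0,0,1,0,1,0,0,0,0,0,0,0,0,1,1]
Step 3: insert ddi at [7, 11, 28] -> counters=[0,0,0,0,0,0,0,1,0,0,0,1,0,0,0,0,2,0,0,0,0,0,1,0,1,0,0,0,1,0,0,0,0,1,1]
Step 4: insert i at [11, 24, 33] -> counters=[0,0,0,0,0,0,0,1,0,0,0,2,0,0,0,0,2,0,0,0,0,0,1,0,2,0,0,0,1,0,0,0,0,2,1]
Step 5: insert u at [0, 4, 5] -> counters=[1,0,0,0,1,1,0,1,0,0,0,2,0,0,0,0,2,0,0,0,0,0,1,0,2,0,0,0,1,0,0,0,0,2,1]
Step 6: insert ae at [5, 20, 32] -> counters=[1,0,0,0,1,2,0,1,0,0,0,2,0,0,0,0,2,0,0,0,1,0,1,0,2,0,0,0,1,0,0,0,1,2,1]
Step 7: insert h at [18, 27, 32] -> counters=[1,0,0,0,1,2,0,1,0,0,0,2,0,0,0,0,2,0,1,0,1,0,1,0,2,0,0,1,1,0,0,0,2,2,1]
Step 8: insert cl at [1, 11, 34] -> counters=[1,1,0,0,1,2,0,1,0,0,0,3,0,0,0,0,2,0,1,0,1,0,1,0,2,0,0,1,1,0,0,0,2,2,2]
Step 9: insert ui at [7, 8, 32] -> counters=[1,1,0,0,1,2,0,2,1,0,0,3,0,0,0,0,2,0,1,0,1,0,1,0,2,0,0,1,1,0,0,0,3,2,2]
Step 10: insert dn at [4, 6, 17] -> counters=[1,1,0,0,2,2,1,2,1,0,0,3,0,0,0,0,2,1,1,0,1,0,1,0,2,0,0,1,1,0,0,0,3,2,2]
Step 11: insert mk at [16, 22, 24] -> counters=[1,1,0,0,2,2,1,2,1,0,0,3,0,0,0,0,3,1,1,0,1,0,2,0,3,0,0,1,1,0,0,0,3,2,2]
Step 12: delete cl at [1, 11, 34] -> counters=[1,0,0,0,2,2,1,2,1,0,0,2,0,0,0,0,3,1,1,0,1,0,2,0,3,0,0,1,1,0,0,0,3,2,1]
Step 13: insert h at [18, 27, 32] -> counters=[1,0,0,0,2,2,1,2,1,0,0,2,0,0,0,0,3,1,2,0,1,0,2,0,3,0,0,2,1,0,0,0,4,2,1]
Step 14: delete mk at [16, 22, 24] -> counters=[1,0,0,0,2,2,1,2,1,0,0,2,0,0,0,0,2,1,2,0,1,0,1,0,2,0,0,2,1,0,0,0,4,2,1]
Step 15: insert ddi at [7, 11, 28] -> counters=[1,0,0,0,2,2,1,3,1,0,0,3,0,0,0,0,2,1,2,0,1,0,1,0,2,0,0,2,2,0,0,0,4,2,1]
Step 16: insert dn at [4, 6, 17] -> counters=[1,0,0,0,3,2,2,3,1,0,0,3,0,0,0,0,2,2,2,0,1,0,1,0,2,0,0,2,2,0,0,0,4,2,1]
Step 17: delete ddi at [7, 11, 28] -> counters=[1,0,0,0,3,2,2,2,1,0,0,2,0,0,0,0,2,2,2,0,1,0,1,0,2,0,0,2,1,0,0,0,4,2,1]
Step 18: insert ui at [7, 8, 32] -> counters=[1,0,0,0,3,2,2,3,2,0,0,2,0,0,0,0,2,2,2,0,1,0,1,0,2,0,0,2,1,0,0,0,5,2,1]
Final counters=[1,0,0,0,3,2,2,3,2,0,0,2,0,0,0,0,2,2,2,0,1,0,1,0,2,0,0,2,1,0,0,0,5,2,1] -> counters[1]=0

Answer: 0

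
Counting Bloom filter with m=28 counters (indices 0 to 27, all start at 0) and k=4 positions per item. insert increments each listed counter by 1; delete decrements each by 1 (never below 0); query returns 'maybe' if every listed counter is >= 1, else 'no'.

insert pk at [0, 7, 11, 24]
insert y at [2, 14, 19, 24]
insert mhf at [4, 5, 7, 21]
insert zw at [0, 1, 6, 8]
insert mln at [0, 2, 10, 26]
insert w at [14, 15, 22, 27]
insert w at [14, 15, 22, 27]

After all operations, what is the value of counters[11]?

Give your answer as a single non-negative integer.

Answer: 1

Derivation:
Step 1: insert pk at [0, 7, 11, 24] -> counters=[1,0,0,0,0,0,0,1,0,0,0,1,0,0,0,0,0,0,0,0,0,0,0,0,1,0,0,0]
Step 2: insert y at [2, 14, 19, 24] -> counters=[1,0,1,0,0,0,0,1,0,0,0,1,0,0,1,0,0,0,0,1,0,0,0,0,2,0,0,0]
Step 3: insert mhf at [4, 5, 7, 21] -> counters=[1,0,1,0,1,1,0,2,0,0,0,1,0,0,1,0,0,0,0,1,0,1,0,0,2,0,0,0]
Step 4: insert zw at [0, 1, 6, 8] -> counters=[2,1,1,0,1,1,1,2,1,0,0,1,0,0,1,0,0,0,0,1,0,1,0,0,2,0,0,0]
Step 5: insert mln at [0, 2, 10, 26] -> counters=[3,1,2,0,1,1,1,2,1,0,1,1,0,0,1,0,0,0,0,1,0,1,0,0,2,0,1,0]
Step 6: insert w at [14, 15, 22, 27] -> counters=[3,1,2,0,1,1,1,2,1,0,1,1,0,0,2,1,0,0,0,1,0,1,1,0,2,0,1,1]
Step 7: insert w at [14, 15, 22, 27] -> counters=[3,1,2,0,1,1,1,2,1,0,1,1,0,0,3,2,0,0,0,1,0,1,2,0,2,0,1,2]
Final counters=[3,1,2,0,1,1,1,2,1,0,1,1,0,0,3,2,0,0,0,1,0,1,2,0,2,0,1,2] -> counters[11]=1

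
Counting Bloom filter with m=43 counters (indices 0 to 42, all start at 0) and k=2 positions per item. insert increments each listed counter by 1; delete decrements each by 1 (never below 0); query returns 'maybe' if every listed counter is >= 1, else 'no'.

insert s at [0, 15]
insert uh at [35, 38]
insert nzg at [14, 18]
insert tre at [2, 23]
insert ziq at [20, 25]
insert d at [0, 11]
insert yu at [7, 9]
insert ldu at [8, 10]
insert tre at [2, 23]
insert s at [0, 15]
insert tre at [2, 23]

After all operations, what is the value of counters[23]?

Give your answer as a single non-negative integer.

Step 1: insert s at [0, 15] -> counters=[1,0,0,0,0,0,0,0,0,0,0,0,0,0,0,1,0,0,0,0,0,0,0,0,0,0,0,0,0,0,0,0,0,0,0,0,0,0,0,0,0,0,0]
Step 2: insert uh at [35, 38] -> counters=[1,0,0,0,0,0,0,0,0,0,0,0,0,0,0,1,0,0,0,0,0,0,0,0,0,0,0,0,0,0,0,0,0,0,0,1,0,0,1,0,0,0,0]
Step 3: insert nzg at [14, 18] -> counters=[1,0,0,0,0,0,0,0,0,0,0,0,0,0,1,1,0,0,1,0,0,0,0,0,0,0,0,0,0,0,0,0,0,0,0,1,0,0,1,0,0,0,0]
Step 4: insert tre at [2, 23] -> counters=[1,0,1,0,0,0,0,0,0,0,0,0,0,0,1,1,0,0,1,0,0,0,0,1,0,0,0,0,0,0,0,0,0,0,0,1,0,0,1,0,0,0,0]
Step 5: insert ziq at [20, 25] -> counters=[1,0,1,0,0,0,0,0,0,0,0,0,0,0,1,1,0,0,1,0,1,0,0,1,0,1,0,0,0,0,0,0,0,0,0,1,0,0,1,0,0,0,0]
Step 6: insert d at [0, 11] -> counters=[2,0,1,0,0,0,0,0,0,0,0,1,0,0,1,1,0,0,1,0,1,0,0,1,0,1,0,0,0,0,0,0,0,0,0,1,0,0,1,0,0,0,0]
Step 7: insert yu at [7, 9] -> counters=[2,0,1,0,0,0,0,1,0,1,0,1,0,0,1,1,0,0,1,0,1,0,0,1,0,1,0,0,0,0,0,0,0,0,0,1,0,0,1,0,0,0,0]
Step 8: insert ldu at [8, 10] -> counters=[2,0,1,0,0,0,0,1,1,1,1,1,0,0,1,1,0,0,1,0,1,0,0,1,0,1,0,0,0,0,0,0,0,0,0,1,0,0,1,0,0,0,0]
Step 9: insert tre at [2, 23] -> counters=[2,0,2,0,0,0,0,1,1,1,1,1,0,0,1,1,0,0,1,0,1,0,0,2,0,1,0,0,0,0,0,0,0,0,0,1,0,0,1,0,0,0,0]
Step 10: insert s at [0, 15] -> counters=[3,0,2,0,0,0,0,1,1,1,1,1,0,0,1,2,0,0,1,0,1,0,0,2,0,1,0,0,0,0,0,0,0,0,0,1,0,0,1,0,0,0,0]
Step 11: insert tre at [2, 23] -> counters=[3,0,3,0,0,0,0,1,1,1,1,1,0,0,1,2,0,0,1,0,1,0,0,3,0,1,0,0,0,0,0,0,0,0,0,1,0,0,1,0,0,0,0]
Final counters=[3,0,3,0,0,0,0,1,1,1,1,1,0,0,1,2,0,0,1,0,1,0,0,3,0,1,0,0,0,0,0,0,0,0,0,1,0,0,1,0,0,0,0] -> counters[23]=3

Answer: 3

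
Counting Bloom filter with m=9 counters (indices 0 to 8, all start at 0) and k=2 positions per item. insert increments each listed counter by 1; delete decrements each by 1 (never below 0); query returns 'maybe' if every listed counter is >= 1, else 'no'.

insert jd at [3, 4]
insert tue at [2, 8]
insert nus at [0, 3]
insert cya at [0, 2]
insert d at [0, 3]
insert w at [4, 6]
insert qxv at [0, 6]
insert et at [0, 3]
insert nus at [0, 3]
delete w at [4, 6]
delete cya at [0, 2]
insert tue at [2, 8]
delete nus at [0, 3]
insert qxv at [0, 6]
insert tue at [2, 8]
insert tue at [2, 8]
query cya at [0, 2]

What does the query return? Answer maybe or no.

Step 1: insert jd at [3, 4] -> counters=[0,0,0,1,1,0,0,0,0]
Step 2: insert tue at [2, 8] -> counters=[0,0,1,1,1,0,0,0,1]
Step 3: insert nus at [0, 3] -> counters=[1,0,1,2,1,0,0,0,1]
Step 4: insert cya at [0, 2] -> counters=[2,0,2,2,1,0,0,0,1]
Step 5: insert d at [0, 3] -> counters=[3,0,2,3,1,0,0,0,1]
Step 6: insert w at [4, 6] -> counters=[3,0,2,3,2,0,1,0,1]
Step 7: insert qxv at [0, 6] -> counters=[4,0,2,3,2,0,2,0,1]
Step 8: insert et at [0, 3] -> counters=[5,0,2,4,2,0,2,0,1]
Step 9: insert nus at [0, 3] -> counters=[6,0,2,5,2,0,2,0,1]
Step 10: delete w at [4, 6] -> counters=[6,0,2,5,1,0,1,0,1]
Step 11: delete cya at [0, 2] -> counters=[5,0,1,5,1,0,1,0,1]
Step 12: insert tue at [2, 8] -> counters=[5,0,2,5,1,0,1,0,2]
Step 13: delete nus at [0, 3] -> counters=[4,0,2,4,1,0,1,0,2]
Step 14: insert qxv at [0, 6] -> counters=[5,0,2,4,1,0,2,0,2]
Step 15: insert tue at [2, 8] -> counters=[5,0,3,4,1,0,2,0,3]
Step 16: insert tue at [2, 8] -> counters=[5,0,4,4,1,0,2,0,4]
Query cya: check counters[0]=5 counters[2]=4 -> maybe

Answer: maybe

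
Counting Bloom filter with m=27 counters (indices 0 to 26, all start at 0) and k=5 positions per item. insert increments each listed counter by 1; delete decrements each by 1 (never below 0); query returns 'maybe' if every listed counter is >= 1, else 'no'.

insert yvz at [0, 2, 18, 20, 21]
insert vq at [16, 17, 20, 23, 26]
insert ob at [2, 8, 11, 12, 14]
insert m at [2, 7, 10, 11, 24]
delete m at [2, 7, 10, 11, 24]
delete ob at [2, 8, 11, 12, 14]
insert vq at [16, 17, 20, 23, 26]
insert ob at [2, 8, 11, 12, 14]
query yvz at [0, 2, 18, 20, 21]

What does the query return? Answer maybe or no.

Answer: maybe

Derivation:
Step 1: insert yvz at [0, 2, 18, 20, 21] -> counters=[1,0,1,0,0,0,0,0,0,0,0,0,0,0,0,0,0,0,1,0,1,1,0,0,0,0,0]
Step 2: insert vq at [16, 17, 20, 23, 26] -> counters=[1,0,1,0,0,0,0,0,0,0,0,0,0,0,0,0,1,1,1,0,2,1,0,1,0,0,1]
Step 3: insert ob at [2, 8, 11, 12, 14] -> counters=[1,0,2,0,0,0,0,0,1,0,0,1,1,0,1,0,1,1,1,0,2,1,0,1,0,0,1]
Step 4: insert m at [2, 7, 10, 11, 24] -> counters=[1,0,3,0,0,0,0,1,1,0,1,2,1,0,1,0,1,1,1,0,2,1,0,1,1,0,1]
Step 5: delete m at [2, 7, 10, 11, 24] -> counters=[1,0,2,0,0,0,0,0,1,0,0,1,1,0,1,0,1,1,1,0,2,1,0,1,0,0,1]
Step 6: delete ob at [2, 8, 11, 12, 14] -> counters=[1,0,1,0,0,0,0,0,0,0,0,0,0,0,0,0,1,1,1,0,2,1,0,1,0,0,1]
Step 7: insert vq at [16, 17, 20, 23, 26] -> counters=[1,0,1,0,0,0,0,0,0,0,0,0,0,0,0,0,2,2,1,0,3,1,0,2,0,0,2]
Step 8: insert ob at [2, 8, 11, 12, 14] -> counters=[1,0,2,0,0,0,0,0,1,0,0,1,1,0,1,0,2,2,1,0,3,1,0,2,0,0,2]
Query yvz: check counters[0]=1 counters[2]=2 counters[18]=1 counters[20]=3 counters[21]=1 -> maybe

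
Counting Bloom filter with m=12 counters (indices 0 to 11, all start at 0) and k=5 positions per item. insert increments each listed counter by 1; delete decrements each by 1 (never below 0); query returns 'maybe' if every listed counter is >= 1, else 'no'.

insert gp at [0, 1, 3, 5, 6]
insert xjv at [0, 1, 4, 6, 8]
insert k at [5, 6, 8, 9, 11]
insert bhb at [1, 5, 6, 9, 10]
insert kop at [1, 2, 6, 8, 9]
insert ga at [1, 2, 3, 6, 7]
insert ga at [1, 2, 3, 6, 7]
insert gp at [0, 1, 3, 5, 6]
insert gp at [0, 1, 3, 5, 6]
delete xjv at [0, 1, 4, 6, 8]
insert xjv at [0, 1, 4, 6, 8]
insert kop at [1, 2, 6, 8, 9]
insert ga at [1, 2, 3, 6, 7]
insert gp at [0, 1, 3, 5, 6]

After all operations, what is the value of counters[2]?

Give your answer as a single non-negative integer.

Answer: 5

Derivation:
Step 1: insert gp at [0, 1, 3, 5, 6] -> counters=[1,1,0,1,0,1,1,0,0,0,0,0]
Step 2: insert xjv at [0, 1, 4, 6, 8] -> counters=[2,2,0,1,1,1,2,0,1,0,0,0]
Step 3: insert k at [5, 6, 8, 9, 11] -> counters=[2,2,0,1,1,2,3,0,2,1,0,1]
Step 4: insert bhb at [1, 5, 6, 9, 10] -> counters=[2,3,0,1,1,3,4,0,2,2,1,1]
Step 5: insert kop at [1, 2, 6, 8, 9] -> counters=[2,4,1,1,1,3,5,0,3,3,1,1]
Step 6: insert ga at [1, 2, 3, 6, 7] -> counters=[2,5,2,2,1,3,6,1,3,3,1,1]
Step 7: insert ga at [1, 2, 3, 6, 7] -> counters=[2,6,3,3,1,3,7,2,3,3,1,1]
Step 8: insert gp at [0, 1, 3, 5, 6] -> counters=[3,7,3,4,1,4,8,2,3,3,1,1]
Step 9: insert gp at [0, 1, 3, 5, 6] -> counters=[4,8,3,5,1,5,9,2,3,3,1,1]
Step 10: delete xjv at [0, 1, 4, 6, 8] -> counters=[3,7,3,5,0,5,8,2,2,3,1,1]
Step 11: insert xjv at [0, 1, 4, 6, 8] -> counters=[4,8,3,5,1,5,9,2,3,3,1,1]
Step 12: insert kop at [1, 2, 6, 8, 9] -> counters=[4,9,4,5,1,5,10,2,4,4,1,1]
Step 13: insert ga at [1, 2, 3, 6, 7] -> counters=[4,10,5,6,1,5,11,3,4,4,1,1]
Step 14: insert gp at [0, 1, 3, 5, 6] -> counters=[5,11,5,7,1,6,12,3,4,4,1,1]
Final counters=[5,11,5,7,1,6,12,3,4,4,1,1] -> counters[2]=5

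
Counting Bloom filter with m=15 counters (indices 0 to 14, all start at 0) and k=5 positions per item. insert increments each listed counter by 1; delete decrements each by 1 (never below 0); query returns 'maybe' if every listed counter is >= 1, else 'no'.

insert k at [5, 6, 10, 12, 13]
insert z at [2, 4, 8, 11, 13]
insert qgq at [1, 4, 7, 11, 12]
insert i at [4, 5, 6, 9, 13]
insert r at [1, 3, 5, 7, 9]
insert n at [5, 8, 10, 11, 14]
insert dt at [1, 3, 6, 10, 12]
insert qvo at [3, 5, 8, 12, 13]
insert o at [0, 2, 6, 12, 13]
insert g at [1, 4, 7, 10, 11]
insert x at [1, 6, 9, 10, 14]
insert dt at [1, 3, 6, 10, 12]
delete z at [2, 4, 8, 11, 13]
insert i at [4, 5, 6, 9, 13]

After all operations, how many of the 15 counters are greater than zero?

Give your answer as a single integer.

Step 1: insert k at [5, 6, 10, 12, 13] -> counters=[0,0,0,0,0,1,1,0,0,0,1,0,1,1,0]
Step 2: insert z at [2, 4, 8, 11, 13] -> counters=[0,0,1,0,1,1,1,0,1,0,1,1,1,2,0]
Step 3: insert qgq at [1, 4, 7, 11, 12] -> counters=[0,1,1,0,2,1,1,1,1,0,1,2,2,2,0]
Step 4: insert i at [4, 5, 6, 9, 13] -> counters=[0,1,1,0,3,2,2,1,1,1,1,2,2,3,0]
Step 5: insert r at [1, 3, 5, 7, 9] -> counters=[0,2,1,1,3,3,2,2,1,2,1,2,2,3,0]
Step 6: insert n at [5, 8, 10, 11, 14] -> counters=[0,2,1,1,3,4,2,2,2,2,2,3,2,3,1]
Step 7: insert dt at [1, 3, 6, 10, 12] -> counters=[0,3,1,2,3,4,3,2,2,2,3,3,3,3,1]
Step 8: insert qvo at [3, 5, 8, 12, 13] -> counters=[0,3,1,3,3,5,3,2,3,2,3,3,4,4,1]
Step 9: insert o at [0, 2, 6, 12, 13] -> counters=[1,3,2,3,3,5,4,2,3,2,3,3,5,5,1]
Step 10: insert g at [1, 4, 7, 10, 11] -> counters=[1,4,2,3,4,5,4,3,3,2,4,4,5,5,1]
Step 11: insert x at [1, 6, 9, 10, 14] -> counters=[1,5,2,3,4,5,5,3,3,3,5,4,5,5,2]
Step 12: insert dt at [1, 3, 6, 10, 12] -> counters=[1,6,2,4,4,5,6,3,3,3,6,4,6,5,2]
Step 13: delete z at [2, 4, 8, 11, 13] -> counters=[1,6,1,4,3,5,6,3,2,3,6,3,6,4,2]
Step 14: insert i at [4, 5, 6, 9, 13] -> counters=[1,6,1,4,4,6,7,3,2,4,6,3,6,5,2]
Final counters=[1,6,1,4,4,6,7,3,2,4,6,3,6,5,2] -> 15 nonzero

Answer: 15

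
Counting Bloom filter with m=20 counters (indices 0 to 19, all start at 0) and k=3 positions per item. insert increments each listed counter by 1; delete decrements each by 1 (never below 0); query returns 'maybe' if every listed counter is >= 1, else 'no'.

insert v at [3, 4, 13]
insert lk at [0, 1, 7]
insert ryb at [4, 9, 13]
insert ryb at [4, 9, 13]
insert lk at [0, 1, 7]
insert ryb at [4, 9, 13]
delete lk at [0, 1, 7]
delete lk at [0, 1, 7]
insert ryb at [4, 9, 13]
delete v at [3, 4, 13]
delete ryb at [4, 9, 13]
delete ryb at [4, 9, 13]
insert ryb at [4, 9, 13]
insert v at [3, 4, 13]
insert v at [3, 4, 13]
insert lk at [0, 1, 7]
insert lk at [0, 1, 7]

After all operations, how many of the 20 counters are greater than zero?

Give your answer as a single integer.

Step 1: insert v at [3, 4, 13] -> counters=[0,0,0,1,1,0,0,0,0,0,0,0,0,1,0,0,0,0,0,0]
Step 2: insert lk at [0, 1, 7] -> counters=[1,1,0,1,1,0,0,1,0,0,0,0,0,1,0,0,0,0,0,0]
Step 3: insert ryb at [4, 9, 13] -> counters=[1,1,0,1,2,0,0,1,0,1,0,0,0,2,0,0,0,0,0,0]
Step 4: insert ryb at [4, 9, 13] -> counters=[1,1,0,1,3,0,0,1,0,2,0,0,0,3,0,0,0,0,0,0]
Step 5: insert lk at [0, 1, 7] -> counters=[2,2,0,1,3,0,0,2,0,2,0,0,0,3,0,0,0,0,0,0]
Step 6: insert ryb at [4, 9, 13] -> counters=[2,2,0,1,4,0,0,2,0,3,0,0,0,4,0,0,0,0,0,0]
Step 7: delete lk at [0, 1, 7] -> counters=[1,1,0,1,4,0,0,1,0,3,0,0,0,4,0,0,0,0,0,0]
Step 8: delete lk at [0, 1, 7] -> counters=[0,0,0,1,4,0,0,0,0,3,0,0,0,4,0,0,0,0,0,0]
Step 9: insert ryb at [4, 9, 13] -> counters=[0,0,0,1,5,0,0,0,0,4,0,0,0,5,0,0,0,0,0,0]
Step 10: delete v at [3, 4, 13] -> counters=[0,0,0,0,4,0,0,0,0,4,0,0,0,4,0,0,0,0,0,0]
Step 11: delete ryb at [4, 9, 13] -> counters=[0,0,0,0,3,0,0,0,0,3,0,0,0,3,0,0,0,0,0,0]
Step 12: delete ryb at [4, 9, 13] -> counters=[0,0,0,0,2,0,0,0,0,2,0,0,0,2,0,0,0,0,0,0]
Step 13: insert ryb at [4, 9, 13] -> counters=[0,0,0,0,3,0,0,0,0,3,0,0,0,3,0,0,0,0,0,0]
Step 14: insert v at [3, 4, 13] -> counters=[0,0,0,1,4,0,0,0,0,3,0,0,0,4,0,0,0,0,0,0]
Step 15: insert v at [3, 4, 13] -> counters=[0,0,0,2,5,0,0,0,0,3,0,0,0,5,0,0,0,0,0,0]
Step 16: insert lk at [0, 1, 7] -> counters=[1,1,0,2,5,0,0,1,0,3,0,0,0,5,0,0,0,0,0,0]
Step 17: insert lk at [0, 1, 7] -> counters=[2,2,0,2,5,0,0,2,0,3,0,0,0,5,0,0,0,0,0,0]
Final counters=[2,2,0,2,5,0,0,2,0,3,0,0,0,5,0,0,0,0,0,0] -> 7 nonzero

Answer: 7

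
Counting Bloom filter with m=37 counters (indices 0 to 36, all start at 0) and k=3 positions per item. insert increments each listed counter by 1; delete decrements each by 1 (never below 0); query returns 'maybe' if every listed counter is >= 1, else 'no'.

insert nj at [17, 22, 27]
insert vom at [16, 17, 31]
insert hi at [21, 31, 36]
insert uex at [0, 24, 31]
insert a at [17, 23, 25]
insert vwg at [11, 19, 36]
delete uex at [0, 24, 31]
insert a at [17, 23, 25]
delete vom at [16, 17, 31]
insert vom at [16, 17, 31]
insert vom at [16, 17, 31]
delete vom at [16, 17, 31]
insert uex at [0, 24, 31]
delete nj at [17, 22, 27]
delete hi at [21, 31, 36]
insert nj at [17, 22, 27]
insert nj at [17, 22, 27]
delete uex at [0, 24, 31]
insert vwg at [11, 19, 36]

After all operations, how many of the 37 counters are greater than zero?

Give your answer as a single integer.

Answer: 10

Derivation:
Step 1: insert nj at [17, 22, 27] -> counters=[0,0,0,0,0,0,0,0,0,0,0,0,0,0,0,0,0,1,0,0,0,0,1,0,0,0,0,1,0,0,0,0,0,0,0,0,0]
Step 2: insert vom at [16, 17, 31] -> counters=[0,0,0,0,0,0,0,0,0,0,0,0,0,0,0,0,1,2,0,0,0,0,1,0,0,0,0,1,0,0,0,1,0,0,0,0,0]
Step 3: insert hi at [21, 31, 36] -> counters=[0,0,0,0,0,0,0,0,0,0,0,0,0,0,0,0,1,2,0,0,0,1,1,0,0,0,0,1,0,0,0,2,0,0,0,0,1]
Step 4: insert uex at [0, 24, 31] -> counters=[1,0,0,0,0,0,0,0,0,0,0,0,0,0,0,0,1,2,0,0,0,1,1,0,1,0,0,1,0,0,0,3,0,0,0,0,1]
Step 5: insert a at [17, 23, 25] -> counters=[1,0,0,0,0,0,0,0,0,0,0,0,0,0,0,0,1,3,0,0,0,1,1,1,1,1,0,1,0,0,0,3,0,0,0,0,1]
Step 6: insert vwg at [11, 19, 36] -> counters=[1,0,0,0,0,0,0,0,0,0,0,1,0,0,0,0,1,3,0,1,0,1,1,1,1,1,0,1,0,0,0,3,0,0,0,0,2]
Step 7: delete uex at [0, 24, 31] -> counters=[0,0,0,0,0,0,0,0,0,0,0,1,0,0,0,0,1,3,0,1,0,1,1,1,0,1,0,1,0,0,0,2,0,0,0,0,2]
Step 8: insert a at [17, 23, 25] -> counters=[0,0,0,0,0,0,0,0,0,0,0,1,0,0,0,0,1,4,0,1,0,1,1,2,0,2,0,1,0,0,0,2,0,0,0,0,2]
Step 9: delete vom at [16, 17, 31] -> counters=[0,0,0,0,0,0,0,0,0,0,0,1,0,0,0,0,0,3,0,1,0,1,1,2,0,2,0,1,0,0,0,1,0,0,0,0,2]
Step 10: insert vom at [16, 17, 31] -> counters=[0,0,0,0,0,0,0,0,0,0,0,1,0,0,0,0,1,4,0,1,0,1,1,2,0,2,0,1,0,0,0,2,0,0,0,0,2]
Step 11: insert vom at [16, 17, 31] -> counters=[0,0,0,0,0,0,0,0,0,0,0,1,0,0,0,0,2,5,0,1,0,1,1,2,0,2,0,1,0,0,0,3,0,0,0,0,2]
Step 12: delete vom at [16, 17, 31] -> counters=[0,0,0,0,0,0,0,0,0,0,0,1,0,0,0,0,1,4,0,1,0,1,1,2,0,2,0,1,0,0,0,2,0,0,0,0,2]
Step 13: insert uex at [0, 24, 31] -> counters=[1,0,0,0,0,0,0,0,0,0,0,1,0,0,0,0,1,4,0,1,0,1,1,2,1,2,0,1,0,0,0,3,0,0,0,0,2]
Step 14: delete nj at [17, 22, 27] -> counters=[1,0,0,0,0,0,0,0,0,0,0,1,0,0,0,0,1,3,0,1,0,1,0,2,1,2,0,0,0,0,0,3,0,0,0,0,2]
Step 15: delete hi at [21, 31, 36] -> counters=[1,0,0,0,0,0,0,0,0,0,0,1,0,0,0,0,1,3,0,1,0,0,0,2,1,2,0,0,0,0,0,2,0,0,0,0,1]
Step 16: insert nj at [17, 22, 27] -> counters=[1,0,0,0,0,0,0,0,0,0,0,1,0,0,0,0,1,4,0,1,0,0,1,2,1,2,0,1,0,0,0,2,0,0,0,0,1]
Step 17: insert nj at [17, 22, 27] -> counters=[1,0,0,0,0,0,0,0,0,0,0,1,0,0,0,0,1,5,0,1,0,0,2,2,1,2,0,2,0,0,0,2,0,0,0,0,1]
Step 18: delete uex at [0, 24, 31] -> counters=[0,0,0,0,0,0,0,0,0,0,0,1,0,0,0,0,1,5,0,1,0,0,2,2,0,2,0,2,0,0,0,1,0,0,0,0,1]
Step 19: insert vwg at [11, 19, 36] -> counters=[0,0,0,0,0,0,0,0,0,0,0,2,0,0,0,0,1,5,0,2,0,0,2,2,0,2,0,2,0,0,0,1,0,0,0,0,2]
Final counters=[0,0,0,0,0,0,0,0,0,0,0,2,0,0,0,0,1,5,0,2,0,0,2,2,0,2,0,2,0,0,0,1,0,0,0,0,2] -> 10 nonzero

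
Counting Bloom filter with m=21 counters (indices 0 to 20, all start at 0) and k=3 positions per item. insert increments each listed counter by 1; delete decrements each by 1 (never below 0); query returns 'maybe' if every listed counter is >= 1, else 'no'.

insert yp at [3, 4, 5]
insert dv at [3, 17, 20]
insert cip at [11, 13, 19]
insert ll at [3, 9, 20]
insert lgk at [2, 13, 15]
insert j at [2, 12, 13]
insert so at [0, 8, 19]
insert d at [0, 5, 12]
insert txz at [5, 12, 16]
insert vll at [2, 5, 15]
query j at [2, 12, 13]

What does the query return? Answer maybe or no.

Answer: maybe

Derivation:
Step 1: insert yp at [3, 4, 5] -> counters=[0,0,0,1,1,1,0,0,0,0,0,0,0,0,0,0,0,0,0,0,0]
Step 2: insert dv at [3, 17, 20] -> counters=[0,0,0,2,1,1,0,0,0,0,0,0,0,0,0,0,0,1,0,0,1]
Step 3: insert cip at [11, 13, 19] -> counters=[0,0,0,2,1,1,0,0,0,0,0,1,0,1,0,0,0,1,0,1,1]
Step 4: insert ll at [3, 9, 20] -> counters=[0,0,0,3,1,1,0,0,0,1,0,1,0,1,0,0,0,1,0,1,2]
Step 5: insert lgk at [2, 13, 15] -> counters=[0,0,1,3,1,1,0,0,0,1,0,1,0,2,0,1,0,1,0,1,2]
Step 6: insert j at [2, 12, 13] -> counters=[0,0,2,3,1,1,0,0,0,1,0,1,1,3,0,1,0,1,0,1,2]
Step 7: insert so at [0, 8, 19] -> counters=[1,0,2,3,1,1,0,0,1,1,0,1,1,3,0,1,0,1,0,2,2]
Step 8: insert d at [0, 5, 12] -> counters=[2,0,2,3,1,2,0,0,1,1,0,1,2,3,0,1,0,1,0,2,2]
Step 9: insert txz at [5, 12, 16] -> counters=[2,0,2,3,1,3,0,0,1,1,0,1,3,3,0,1,1,1,0,2,2]
Step 10: insert vll at [2, 5, 15] -> counters=[2,0,3,3,1,4,0,0,1,1,0,1,3,3,0,2,1,1,0,2,2]
Query j: check counters[2]=3 counters[12]=3 counters[13]=3 -> maybe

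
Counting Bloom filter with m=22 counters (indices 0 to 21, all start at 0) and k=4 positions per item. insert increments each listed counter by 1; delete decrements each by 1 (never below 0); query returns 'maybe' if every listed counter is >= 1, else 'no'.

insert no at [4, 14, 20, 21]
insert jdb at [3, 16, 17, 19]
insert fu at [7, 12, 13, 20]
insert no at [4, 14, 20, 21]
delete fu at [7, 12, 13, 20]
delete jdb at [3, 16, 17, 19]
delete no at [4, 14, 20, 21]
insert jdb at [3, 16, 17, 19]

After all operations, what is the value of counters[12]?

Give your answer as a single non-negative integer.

Answer: 0

Derivation:
Step 1: insert no at [4, 14, 20, 21] -> counters=[0,0,0,0,1,0,0,0,0,0,0,0,0,0,1,0,0,0,0,0,1,1]
Step 2: insert jdb at [3, 16, 17, 19] -> counters=[0,0,0,1,1,0,0,0,0,0,0,0,0,0,1,0,1,1,0,1,1,1]
Step 3: insert fu at [7, 12, 13, 20] -> counters=[0,0,0,1,1,0,0,1,0,0,0,0,1,1,1,0,1,1,0,1,2,1]
Step 4: insert no at [4, 14, 20, 21] -> counters=[0,0,0,1,2,0,0,1,0,0,0,0,1,1,2,0,1,1,0,1,3,2]
Step 5: delete fu at [7, 12, 13, 20] -> counters=[0,0,0,1,2,0,0,0,0,0,0,0,0,0,2,0,1,1,0,1,2,2]
Step 6: delete jdb at [3, 16, 17, 19] -> counters=[0,0,0,0,2,0,0,0,0,0,0,0,0,0,2,0,0,0,0,0,2,2]
Step 7: delete no at [4, 14, 20, 21] -> counters=[0,0,0,0,1,0,0,0,0,0,0,0,0,0,1,0,0,0,0,0,1,1]
Step 8: insert jdb at [3, 16, 17, 19] -> counters=[0,0,0,1,1,0,0,0,0,0,0,0,0,0,1,0,1,1,0,1,1,1]
Final counters=[0,0,0,1,1,0,0,0,0,0,0,0,0,0,1,0,1,1,0,1,1,1] -> counters[12]=0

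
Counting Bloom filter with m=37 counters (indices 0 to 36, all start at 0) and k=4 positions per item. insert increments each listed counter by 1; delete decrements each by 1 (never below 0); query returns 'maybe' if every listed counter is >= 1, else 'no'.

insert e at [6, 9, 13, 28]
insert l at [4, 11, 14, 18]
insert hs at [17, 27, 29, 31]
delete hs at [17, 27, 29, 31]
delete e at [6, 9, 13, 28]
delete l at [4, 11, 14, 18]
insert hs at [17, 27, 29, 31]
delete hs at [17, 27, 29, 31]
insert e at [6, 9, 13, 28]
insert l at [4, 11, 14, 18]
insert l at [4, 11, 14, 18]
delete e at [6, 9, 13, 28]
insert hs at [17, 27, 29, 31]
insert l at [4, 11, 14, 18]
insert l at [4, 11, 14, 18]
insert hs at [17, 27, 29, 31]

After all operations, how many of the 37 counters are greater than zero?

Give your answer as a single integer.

Step 1: insert e at [6, 9, 13, 28] -> counters=[0,0,0,0,0,0,1,0,0,1,0,0,0,1,0,0,0,0,0,0,0,0,0,0,0,0,0,0,1,0,0,0,0,0,0,0,0]
Step 2: insert l at [4, 11, 14, 18] -> counters=[0,0,0,0,1,0,1,0,0,1,0,1,0,1,1,0,0,0,1,0,0,0,0,0,0,0,0,0,1,0,0,0,0,0,0,0,0]
Step 3: insert hs at [17, 27, 29, 31] -> counters=[0,0,0,0,1,0,1,0,0,1,0,1,0,1,1,0,0,1,1,0,0,0,0,0,0,0,0,1,1,1,0,1,0,0,0,0,0]
Step 4: delete hs at [17, 27, 29, 31] -> counters=[0,0,0,0,1,0,1,0,0,1,0,1,0,1,1,0,0,0,1,0,0,0,0,0,0,0,0,0,1,0,0,0,0,0,0,0,0]
Step 5: delete e at [6, 9, 13, 28] -> counters=[0,0,0,0,1,0,0,0,0,0,0,1,0,0,1,0,0,0,1,0,0,0,0,0,0,0,0,0,0,0,0,0,0,0,0,0,0]
Step 6: delete l at [4, 11, 14, 18] -> counters=[0,0,0,0,0,0,0,0,0,0,0,0,0,0,0,0,0,0,0,0,0,0,0,0,0,0,0,0,0,0,0,0,0,0,0,0,0]
Step 7: insert hs at [17, 27, 29, 31] -> counters=[0,0,0,0,0,0,0,0,0,0,0,0,0,0,0,0,0,1,0,0,0,0,0,0,0,0,0,1,0,1,0,1,0,0,0,0,0]
Step 8: delete hs at [17, 27, 29, 31] -> counters=[0,0,0,0,0,0,0,0,0,0,0,0,0,0,0,0,0,0,0,0,0,0,0,0,0,0,0,0,0,0,0,0,0,0,0,0,0]
Step 9: insert e at [6, 9, 13, 28] -> counters=[0,0,0,0,0,0,1,0,0,1,0,0,0,1,0,0,0,0,0,0,0,0,0,0,0,0,0,0,1,0,0,0,0,0,0,0,0]
Step 10: insert l at [4, 11, 14, 18] -> counters=[0,0,0,0,1,0,1,0,0,1,0,1,0,1,1,0,0,0,1,0,0,0,0,0,0,0,0,0,1,0,0,0,0,0,0,0,0]
Step 11: insert l at [4, 11, 14, 18] -> counters=[0,0,0,0,2,0,1,0,0,1,0,2,0,1,2,0,0,0,2,0,0,0,0,0,0,0,0,0,1,0,0,0,0,0,0,0,0]
Step 12: delete e at [6, 9, 13, 28] -> counters=[0,0,0,0,2,0,0,0,0,0,0,2,0,0,2,0,0,0,2,0,0,0,0,0,0,0,0,0,0,0,0,0,0,0,0,0,0]
Step 13: insert hs at [17, 27, 29, 31] -> counters=[0,0,0,0,2,0,0,0,0,0,0,2,0,0,2,0,0,1,2,0,0,0,0,0,0,0,0,1,0,1,0,1,0,0,0,0,0]
Step 14: insert l at [4, 11, 14, 18] -> counters=[0,0,0,0,3,0,0,0,0,0,0,3,0,0,3,0,0,1,3,0,0,0,0,0,0,0,0,1,0,1,0,1,0,0,0,0,0]
Step 15: insert l at [4, 11, 14, 18] -> counters=[0,0,0,0,4,0,0,0,0,0,0,4,0,0,4,0,0,1,4,0,0,0,0,0,0,0,0,1,0,1,0,1,0,0,0,0,0]
Step 16: insert hs at [17, 27, 29, 31] -> counters=[0,0,0,0,4,0,0,0,0,0,0,4,0,0,4,0,0,2,4,0,0,0,0,0,0,0,0,2,0,2,0,2,0,0,0,0,0]
Final counters=[0,0,0,0,4,0,0,0,0,0,0,4,0,0,4,0,0,2,4,0,0,0,0,0,0,0,0,2,0,2,0,2,0,0,0,0,0] -> 8 nonzero

Answer: 8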